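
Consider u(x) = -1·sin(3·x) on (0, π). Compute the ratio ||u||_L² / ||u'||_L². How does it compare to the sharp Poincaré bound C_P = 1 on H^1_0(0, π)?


||u||_L² / ||u'||_L² = 1/3 < C_P = 1.

u(x) = -1·sin(3·x), so u'(x) = -3*cos(3*x).
Writing u(x) = A·sin(kπx/L) with A = -1 and k = 3, use ∫_0^L sin²(kπx/L) dx = L/2 and ∫_0^L cos²(kπx/L) dx = L/2.
u² = 1·sin²(3·x) and (u')² = 9·cos²(3·x), and each of sin², cos² integrates to L/2 = π/2 over (0, π).
∫_0^π u² dx = π/2, so ||u||_L² = sqrt(2)*sqrt(π)/2.
∫_0^π (u')² dx = 9*π/2, so ||u'||_L² = 3*sqrt(2)*sqrt(π)/2.
Ratio ||u||_L² / ||u'||_L² = 1/3.
Sharp Poincaré constant on H^1_0(0, π) is C_P = L/π = 1, achieved by sin(x).
This is the k = 3 harmonic; the ratio L/(kπ) is strictly less than C_P = L/π, consistent with the sharp inequality ||u||_L² ≤ C_P ||u'||_L².


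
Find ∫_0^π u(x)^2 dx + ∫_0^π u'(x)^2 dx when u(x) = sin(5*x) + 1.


||u||_{H^1(0,π)}^2 = 4/5 + 14*π

u'(x) = 5*cos(5*x).
Expand u² and (u')² and integrate term by term on (0, π), using: for integers n ≥ 1, ∫_0^π sin²(nx) dx = ∫_0^π cos²(nx) dx = π/2; for n ≠ n', ∫_0^π sin(nx)sin(n'x) dx = ∫_0^π cos(nx)cos(n'x) dx = 0; and by product-to-sum, ∫_0^π sin(nx)cos(n'x) dx = ½∫_0^π [sin((n+n')x) + sin((n−n')x)] dx, which is 0 when n+n' is even and 2n/(n²−n'²) when n+n' is odd (it need not vanish on (0, π)). For the constant mode: ∫_0^π 1 dx = π, ∫_0^π cos(nx) dx = 0, ∫_0^π sin(nx) dx = (1−(−1)^n)/n.
  u² squared terms: (1)²·∫1 dx = 1·π = π;  (1)²·∫sin(5x)² dx = 1·π/2 = π/2.
  u² cross terms: 2·(1)·(1)·∫1·sin(5x) dx = 2·(2/5) = 4/5.
  So ∫_0^π u² dx = π + π/2 + 4/5 = 4/5 + 3*π/2.
  (u')² squared terms: (5)²·∫cos(5x)² dx = 25·π/2 = 25*π/2.
  So ∫_0^π (u')² dx = 25*π/2.
||u||_{H^1}^2 = (4/5 + 3*π/2) + (25*π/2) = 4/5 + 14*π.


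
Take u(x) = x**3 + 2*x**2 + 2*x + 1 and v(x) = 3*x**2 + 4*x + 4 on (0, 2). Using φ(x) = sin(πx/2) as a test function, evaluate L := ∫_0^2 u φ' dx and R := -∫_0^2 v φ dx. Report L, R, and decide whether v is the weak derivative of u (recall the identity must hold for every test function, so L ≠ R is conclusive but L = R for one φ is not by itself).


LHS = -48/π + 96/π^3, RHS = -56/π + 96/π^3. No, v is not the weak derivative of u.

u(x) = x**3 + 2*x**2 + 2*x + 1, classical derivative u'(x) = 3*x**2 + 4*x + 2.
φ(x) = sin(πx/2), so φ'(x) = π*cos(π*x/2)/2.
Note φ(0) = φ(2) = 0, so the boundary term u·φ vanishes.
LHS = ∫_0^2 u(x) φ'(x) dx = ∫_0^2 (π*x^3*cos(π*x/2)/2 + π*x^2*cos(π*x/2) + π*x*cos(π*x/2) + π*cos(π*x/2)/2) dx. Term by term:
  ∫_0^2 π*cos(π*x/2)/2 dx = 0;  ∫_0^2 π*x*cos(π*x/2) dx = -8/π;  ∫_0^2 π*x^2*cos(π*x/2) dx = -16/π;
  ∫_0^2 π*x^3*cos(π*x/2)/2 dx = -24/π + 96/π^3.
Sum: 0 − 8/π − 16/π + -24/π + 96/π^3 = -48/π + 96/π^3.
So LHS = -48/π + 96/π^3.
∫_0^2 v(x) φ(x) dx = ∫_0^2 (3*x^2*sin(π*x/2) + 4*x*sin(π*x/2) + 4*sin(π*x/2)) dx. Term by term:
  ∫_0^2 4*sin(π*x/2) dx = 16/π;  ∫_0^2 3*x^2*sin(π*x/2) dx = -96/π^3 + 24/π;  ∫_0^2 4*x*sin(π*x/2) dx = 16/π.
Sum: 16/π + -96/π^3 + 24/π + 16/π = -96/π^3 + 56/π.
So RHS = -∫_0^2 v(x) φ(x) dx = -56/π + 96/π^3.
LHS − RHS = 8/π ≠ 0, so the identity fails.
(For a valid weak derivative the identity must hold for EVERY test function, in particular this one. The failure shows v is NOT the weak derivative of u.)
Correct weak derivative would be u'(x) = 3*x**2 + 4*x + 2.


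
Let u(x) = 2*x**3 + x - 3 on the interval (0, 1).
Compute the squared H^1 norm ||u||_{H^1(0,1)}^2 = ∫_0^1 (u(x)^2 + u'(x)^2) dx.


||u||_{H^1}^2 = 355/21

The H^1 norm (squared) on an interval (0, L) is
  ||u||_{H^1}^2 = ∫_0^L u(x)^2 dx + ∫_0^L u'(x)^2 dx.
Compute u'(x) = 6*x**2 + 1.
Then u(x)^2 = 4*x**6 + 4*x**4 - 12*x**3 + x**2 - 6*x + 9 and u'(x)^2 = 36*x**4 + 12*x**2 + 1.
Integrate each monomial from 0 to 1 using ∫_0^1 c·x^n dx = c·1^(n+1)/(n+1):
  ∫_0^1 u(x)^2 dx = ∫_0^1 (4*x^6 + 4*x^4 - 12*x^3 + x^2 - 6*x + 9) dx. Term by term:
    ∫_0^1 4*x^6 dx = 4/7;  ∫_0^1 4*x^4 dx = 4/5;  ∫_0^1 -12*x^3 dx = -3;
    ∫_0^1 x^2 dx = 1/3;  ∫_0^1 -6*x dx = -3;  ∫_0^1 9 dx = 9.
  Sum: 4/7 + 4/5 − 3 + 1/3 − 3 + 9 = 494/105.
  ∫_0^1 u'(x)^2 dx = ∫_0^1 (36*x^4 + 12*x^2 + 1) dx. Term by term:
    ∫_0^1 36*x^4 dx = 36/5;  ∫_0^1 12*x^2 dx = 4;  ∫_0^1 1 dx = 1.
  Sum: 36/5 + 4 + 1 = 61/5.
Adding: ||u||_{H^1}^2 = 494/105 + 61/5 = 355/21.


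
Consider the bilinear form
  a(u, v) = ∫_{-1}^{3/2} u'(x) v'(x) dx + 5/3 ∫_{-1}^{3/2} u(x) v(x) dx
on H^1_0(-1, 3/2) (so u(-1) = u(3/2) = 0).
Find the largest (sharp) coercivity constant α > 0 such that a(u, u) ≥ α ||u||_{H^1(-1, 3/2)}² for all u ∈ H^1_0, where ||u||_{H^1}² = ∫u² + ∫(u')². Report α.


α = 1

Coercivity of a(·,·) on H^1_0(-1, 3/2) means a(u, u) ≥ α ||u||_{H^1}² for every u ∈ H^1_0.
The interval has length L = 5/2, and Poincaré/coercivity depend only on L. Here a(u, u) = ∫(u')² + (5/3)·∫u².
Here c = 5/3 ≥ 1, so a(u,u) = ∫(u')² + c∫u² ≥ ∫(u')² + ∫u² = ||u||_{H^1}², i.e. α = 1 works. No larger α is possible: a(u,u) ≥ α||u||_{H^1}² means (1−α)∫(u')² ≥ (α−c)∫u², and for the modes u_n = sin(nπ(x−x₀)/L) (x₀ the left endpoint) one has ∫u_n²/∫(u_n')² = (L/(nπ))² → 0, so a(u_n,u_n)/||u_n||_{H^1}² → 1. Hence the optimal constant is α = 1.
Therefore α = 1.


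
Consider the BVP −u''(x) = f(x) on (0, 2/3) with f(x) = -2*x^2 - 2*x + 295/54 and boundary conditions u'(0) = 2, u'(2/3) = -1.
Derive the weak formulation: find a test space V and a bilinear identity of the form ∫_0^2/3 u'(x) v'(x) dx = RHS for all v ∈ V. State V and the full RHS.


V = H^1(0, 2/3) (v unrestricted at boundary; u is determined up to an additive constant); weak form: ∫_0^2/3 u'v' dx = ∫_0^2/3 (-2*x^2 - 2*x + 295/54) v dx − v(2/3) − 2·v(0) for all v ∈ V.

Multiply both sides by a test function v and integrate from 0 to 2/3:
  ∫_0^2/3 −u''(x) v(x) dx = ∫_0^2/3 f(x) v(x) dx.
Integrate the LHS by parts once:
  ∫_0^2/3 −u'' v dx = −[u'(x) v(x)]_0^2/3 + ∫_0^2/3 u'(x) v'(x) dx.
Thus ∫_0^2/3 u'(x) v'(x) dx = ∫_0^2/3 f(x) v(x) dx + [u'(x) v(x)]_0^2/3.
Choose V so that boundary terms are either known or forced to vanish.
u has inhomogeneous Neumann u'(0) = 2, u'(2/3) = -1. [u' v]_0^2/3 = (-1)·v(2/3) − (2)·v(0) = − v(2/3) − 2·v(0). Take V = H^1(0, 2/3); boundary term becomes part of RHS.
Weak formulation: find u (satisfying any essential BC) such that ∫_0^2/3 u'(x) v'(x) dx = ∫_0^2/3 f v dx − v(2/3) − 2·v(0) for all v ∈ V (Neumann data are natural BCs: they enter the RHS as boundary terms).
Substituting f(x) = -2*x^2 - 2*x + 295/54, the right-hand side is ∫_0^2/3 (-2*x^2 - 2*x + 295/54) v dx − v(2/3) − 2·v(0).
Compatibility check (pure Neumann): taking v ≡ 1 ∈ V gives 0 = ∫_0^2/3 f dx + (-1) − (2), i.e. ∫_0^2/3 f dx must equal u'(0) − u'(2/3) = 3. Indeed ∫_0^2/3 (-2*x^2 - 2*x + 295/54) dx = 3, so the data are compatible. The solution is then unique only up to an additive constant (fix it e.g. by requiring ∫_0^2/3 u dx = 0).


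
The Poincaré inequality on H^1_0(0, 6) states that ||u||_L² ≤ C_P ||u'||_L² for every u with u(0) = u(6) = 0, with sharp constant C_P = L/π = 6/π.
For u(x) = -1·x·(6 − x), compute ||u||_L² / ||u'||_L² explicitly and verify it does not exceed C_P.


||u||_L² / ||u'||_L² = 3*sqrt(10)/5 < C_P = 6/π.

u(x) = -1·x·(6 − x), so u'(x) = 2*x - 6.
u(x) = -1·x·(6 − x) vanishes at x = 0 and x = 6, so u ∈ H^1_0(0, 6). Differentiate via the product rule and integrate the resulting polynomials term by term.
  ∫_0^6 u² dx = ∫_0^6 (x^4 - 12*x^3 + 36*x^2) dx. Term by term:
    ∫_0^6 x^4 dx = 7776/5;  ∫_0^6 -12*x^3 dx = -3888;  ∫_0^6 36*x^2 dx = 2592.
  Sum: 7776/5 − 3888 + 2592 = 1296/5.
  ∫_0^6 (u')² dx = ∫_0^6 (4*x^2 - 24*x + 36) dx. Term by term:
    ∫_0^6 4*x^2 dx = 288;  ∫_0^6 -24*x dx = -432;  ∫_0^6 36 dx = 216.
  Sum: 288 − 432 + 216 = 72.
∫_0^6 u² dx = 1296/5, so ||u||_L² = 36*sqrt(5)/5.
∫_0^6 (u')² dx = 72, so ||u'||_L² = 6*sqrt(2).
Ratio ||u||_L² / ||u'||_L² = 3*sqrt(10)/5.
Sharp Poincaré constant on H^1_0(0, 6) is C_P = L/π = 6/π, achieved by sin(π/6·x).
A polynomial bump cannot attain the sharp Poincaré constant (only the first sine eigenfunction does), so the ratio is strictly less than C_P, consistent with ||u||_L² ≤ C_P ||u'||_L².


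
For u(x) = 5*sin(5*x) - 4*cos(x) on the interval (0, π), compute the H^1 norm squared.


||u||_{H^1(0,π)}^2 = 341*π

u'(x) = 4*sin(x) + 25*cos(5*x).
Expand u² and (u')² and integrate term by term on (0, π), using: for integers n ≥ 1, ∫_0^π sin²(nx) dx = ∫_0^π cos²(nx) dx = π/2; for n ≠ n', ∫_0^π sin(nx)sin(n'x) dx = ∫_0^π cos(nx)cos(n'x) dx = 0; and by product-to-sum, ∫_0^π sin(nx)cos(n'x) dx = ½∫_0^π [sin((n+n')x) + sin((n−n')x)] dx, which is 0 when n+n' is even and 2n/(n²−n'²) when n+n' is odd (it need not vanish on (0, π)).
  u² squared terms: (-4)²·∫cos(x)² dx = 16·π/2 = 8*π;  (5)²·∫sin(5x)² dx = 25·π/2 = 25*π/2.
  u² cross terms: 2·(-4)·(5)·∫cos(x)·sin(5x) dx = -40·(0) = 0.
  So ∫_0^π u² dx = 8*π + 25*π/2 + 0 = 41*π/2.
  (u')² squared terms: (4)²·∫sin(x)² dx = 16·π/2 = 8*π;  (25)²·∫cos(5x)² dx = 625·π/2 = 625*π/2.
  (u')² cross terms: 2·(4)·(25)·∫sin(x)·cos(5x) dx = 200·(0) = 0.
  So ∫_0^π (u')² dx = 8*π + 625*π/2 + 0 = 641*π/2.
||u||_{H^1}^2 = (41*π/2) + (641*π/2) = 341*π.


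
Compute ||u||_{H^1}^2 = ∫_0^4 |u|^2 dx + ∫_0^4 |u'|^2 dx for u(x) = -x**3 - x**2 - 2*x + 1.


||u||_{H^1}^2 = 830036/105

The H^1 norm (squared) on an interval (0, L) is
  ||u||_{H^1}^2 = ∫_0^L u(x)^2 dx + ∫_0^L u'(x)^2 dx.
Compute u'(x) = -3*x**2 - 2*x - 2.
Then u(x)^2 = x**6 + 2*x**5 + 5*x**4 + 2*x**3 + 2*x**2 - 4*x + 1 and u'(x)^2 = 9*x**4 + 12*x**3 + 16*x**2 + 8*x + 4.
Integrate each monomial from 0 to 4 using ∫_0^4 c·x^n dx = c·4^(n+1)/(n+1):
  ∫_0^4 u(x)^2 dx = ∫_0^4 (x^6 + 2*x^5 + 5*x^4 + 2*x^3 + 2*x^2 - 4*x + 1) dx. Term by term:
    ∫_0^4 x^6 dx = 16384/7;  ∫_0^4 2*x^5 dx = 4096/3;  ∫_0^4 5*x^4 dx = 1024;
    ∫_0^4 2*x^3 dx = 128;  ∫_0^4 2*x^2 dx = 128/3;  ∫_0^4 -4*x dx = -32;
    ∫_0^4 1 dx = 4.
  Sum: 16384/7 + 4096/3 + 1024 + 128 + 128/3 − 32 + 4 = 34108/7.
  ∫_0^4 u'(x)^2 dx = ∫_0^4 (9*x^4 + 12*x^3 + 16*x^2 + 8*x + 4) dx. Term by term:
    ∫_0^4 9*x^4 dx = 9216/5;  ∫_0^4 12*x^3 dx = 768;  ∫_0^4 16*x^2 dx = 1024/3;
    ∫_0^4 8*x dx = 64;  ∫_0^4 4 dx = 16.
  Sum: 9216/5 + 768 + 1024/3 + 64 + 16 = 45488/15.
Adding: ||u||_{H^1}^2 = 34108/7 + 45488/15 = 830036/105.


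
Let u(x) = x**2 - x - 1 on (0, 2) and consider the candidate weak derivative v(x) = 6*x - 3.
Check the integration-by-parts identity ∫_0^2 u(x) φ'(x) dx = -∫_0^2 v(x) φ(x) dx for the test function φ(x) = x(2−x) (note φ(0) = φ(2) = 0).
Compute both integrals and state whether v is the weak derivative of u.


LHS = -4/3, RHS = -4. No, v is not the weak derivative of u.

u(x) = x**2 - x - 1, classical derivative u'(x) = 2*x - 1.
φ(x) = x(2−x), so φ'(x) = 2 - 2*x.
Note φ(0) = φ(2) = 0, so the boundary term u·φ vanishes.
LHS = ∫_0^2 u(x) φ'(x) dx = ∫_0^2 (-2*x^3 + 4*x^2 - 2) dx. Term by term:
  ∫_0^2 -2*x^3 dx = -8;  ∫_0^2 4*x^2 dx = 32/3;  ∫_0^2 -2 dx = -4.
Sum: -8 + 32/3 − 4 = -4/3.
So LHS = -4/3.
∫_0^2 v(x) φ(x) dx = ∫_0^2 (-6*x^3 + 15*x^2 - 6*x) dx. Term by term:
  ∫_0^2 -6*x^3 dx = -24;  ∫_0^2 15*x^2 dx = 40;  ∫_0^2 -6*x dx = -12.
Sum: -24 + 40 − 12 = 4.
So RHS = -∫_0^2 v(x) φ(x) dx = -4.
LHS − RHS = 8/3 ≠ 0, so the identity fails.
(For a valid weak derivative the identity must hold for EVERY test function, in particular this one. The failure shows v is NOT the weak derivative of u.)
Correct weak derivative would be u'(x) = 2*x - 1.


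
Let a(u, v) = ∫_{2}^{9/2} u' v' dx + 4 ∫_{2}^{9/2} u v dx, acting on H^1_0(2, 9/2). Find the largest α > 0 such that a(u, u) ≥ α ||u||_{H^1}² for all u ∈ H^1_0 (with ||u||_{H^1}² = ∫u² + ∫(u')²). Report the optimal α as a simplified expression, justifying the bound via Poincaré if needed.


α = 1

Coercivity of a(·,·) on H^1_0(2, 9/2) means a(u, u) ≥ α ||u||_{H^1}² for every u ∈ H^1_0.
The interval has length L = 5/2, and Poincaré/coercivity depend only on L. Here a(u, u) = ∫(u')² + (4)·∫u².
Here c = 4 ≥ 1, so a(u,u) = ∫(u')² + c∫u² ≥ ∫(u')² + ∫u² = ||u||_{H^1}², i.e. α = 1 works. No larger α is possible: a(u,u) ≥ α||u||_{H^1}² means (1−α)∫(u')² ≥ (α−c)∫u², and for the modes u_n = sin(nπ(x−x₀)/L) (x₀ the left endpoint) one has ∫u_n²/∫(u_n')² = (L/(nπ))² → 0, so a(u_n,u_n)/||u_n||_{H^1}² → 1. Hence the optimal constant is α = 1.
Therefore α = 1.


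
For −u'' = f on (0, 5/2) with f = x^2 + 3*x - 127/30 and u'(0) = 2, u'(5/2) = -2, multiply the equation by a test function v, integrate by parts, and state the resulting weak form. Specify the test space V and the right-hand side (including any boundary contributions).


V = H^1(0, 5/2) (v unrestricted at boundary; u is determined up to an additive constant); weak form: ∫_0^5/2 u'v' dx = ∫_0^5/2 (x^2 + 3*x - 127/30) v dx − 2·v(5/2) − 2·v(0) for all v ∈ V.

Multiply both sides by a test function v and integrate from 0 to 5/2:
  ∫_0^5/2 −u''(x) v(x) dx = ∫_0^5/2 f(x) v(x) dx.
Integrate the LHS by parts once:
  ∫_0^5/2 −u'' v dx = −[u'(x) v(x)]_0^5/2 + ∫_0^5/2 u'(x) v'(x) dx.
Thus ∫_0^5/2 u'(x) v'(x) dx = ∫_0^5/2 f(x) v(x) dx + [u'(x) v(x)]_0^5/2.
Choose V so that boundary terms are either known or forced to vanish.
u has inhomogeneous Neumann u'(0) = 2, u'(5/2) = -2. [u' v]_0^5/2 = (-2)·v(5/2) − (2)·v(0) = − 2·v(5/2) − 2·v(0). Take V = H^1(0, 5/2); boundary term becomes part of RHS.
Weak formulation: find u (satisfying any essential BC) such that ∫_0^5/2 u'(x) v'(x) dx = ∫_0^5/2 f v dx − 2·v(5/2) − 2·v(0) for all v ∈ V (Neumann data are natural BCs: they enter the RHS as boundary terms).
Substituting f(x) = x^2 + 3*x - 127/30, the right-hand side is ∫_0^5/2 (x^2 + 3*x - 127/30) v dx − 2·v(5/2) − 2·v(0).
Compatibility check (pure Neumann): taking v ≡ 1 ∈ V gives 0 = ∫_0^5/2 f dx + (-2) − (2), i.e. ∫_0^5/2 f dx must equal u'(0) − u'(5/2) = 4. Indeed ∫_0^5/2 (x^2 + 3*x - 127/30) dx = 4, so the data are compatible. The solution is then unique only up to an additive constant (fix it e.g. by requiring ∫_0^5/2 u dx = 0).


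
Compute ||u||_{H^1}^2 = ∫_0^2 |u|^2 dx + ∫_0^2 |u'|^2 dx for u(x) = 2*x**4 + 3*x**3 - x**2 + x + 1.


||u||_{H^1}^2 = 237128/63

The H^1 norm (squared) on an interval (0, L) is
  ||u||_{H^1}^2 = ∫_0^L u(x)^2 dx + ∫_0^L u'(x)^2 dx.
Compute u'(x) = 8*x**3 + 9*x**2 - 2*x + 1.
Then u(x)^2 = 4*x**8 + 12*x**7 + 5*x**6 - 2*x**5 + 11*x**4 + 4*x**3 - x**2 + 2*x + 1 and u'(x)^2 = 64*x**6 + 144*x**5 + 49*x**4 - 20*x**3 + 22*x**2 - 4*x + 1.
Integrate each monomial from 0 to 2 using ∫_0^2 c·x^n dx = c·2^(n+1)/(n+1):
  ∫_0^2 u(x)^2 dx = ∫_0^2 (4*x^8 + 12*x^7 + 5*x^6 - 2*x^5 + 11*x^4 + 4*x^3 - x^2 + 2*x + 1) dx. Term by term:
    ∫_0^2 4*x^8 dx = 2048/9;  ∫_0^2 12*x^7 dx = 384;  ∫_0^2 5*x^6 dx = 640/7;
    ∫_0^2 -2*x^5 dx = -64/3;  ∫_0^2 11*x^4 dx = 352/5;  ∫_0^2 4*x^3 dx = 16;
    ∫_0^2 -x^2 dx = -8/3;  ∫_0^2 2*x dx = 4;  ∫_0^2 1 dx = 2.
  Sum: 2048/9 + 384 + 640/7 − 64/3 + 352/5 + 16 − 8/3 + 4 + 2 = 242986/315.
  ∫_0^2 u'(x)^2 dx = ∫_0^2 (64*x^6 + 144*x^5 + 49*x^4 - 20*x^3 + 22*x^2 - 4*x + 1) dx. Term by term:
    ∫_0^2 64*x^6 dx = 8192/7;  ∫_0^2 144*x^5 dx = 1536;  ∫_0^2 49*x^4 dx = 1568/5;
    ∫_0^2 -20*x^3 dx = -80;  ∫_0^2 22*x^2 dx = 176/3;  ∫_0^2 -4*x dx = -8;
    ∫_0^2 1 dx = 2.
  Sum: 8192/7 + 1536 + 1568/5 − 80 + 176/3 − 8 + 2 = 314218/105.
Adding: ||u||_{H^1}^2 = 242986/315 + 314218/105 = 237128/63.


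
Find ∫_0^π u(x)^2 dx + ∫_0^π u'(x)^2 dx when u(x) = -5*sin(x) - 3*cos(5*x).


||u||_{H^1(0,π)}^2 = 142*π

u'(x) = 15*sin(5*x) - 5*cos(x).
Expand u² and (u')² and integrate term by term on (0, π), using: for integers n ≥ 1, ∫_0^π sin²(nx) dx = ∫_0^π cos²(nx) dx = π/2; for n ≠ n', ∫_0^π sin(nx)sin(n'x) dx = ∫_0^π cos(nx)cos(n'x) dx = 0; and by product-to-sum, ∫_0^π sin(nx)cos(n'x) dx = ½∫_0^π [sin((n+n')x) + sin((n−n')x)] dx, which is 0 when n+n' is even and 2n/(n²−n'²) when n+n' is odd (it need not vanish on (0, π)).
  u² squared terms: (-5)²·∫sin(x)² dx = 25·π/2 = 25*π/2;  (-3)²·∫cos(5x)² dx = 9·π/2 = 9*π/2.
  u² cross terms: 2·(-5)·(-3)·∫sin(x)·cos(5x) dx = 30·(0) = 0.
  So ∫_0^π u² dx = 25*π/2 + 9*π/2 + 0 = 17*π.
  (u')² squared terms: (-5)²·∫cos(x)² dx = 25·π/2 = 25*π/2;  (15)²·∫sin(5x)² dx = 225·π/2 = 225*π/2.
  (u')² cross terms: 2·(-5)·(15)·∫cos(x)·sin(5x) dx = -150·(0) = 0.
  So ∫_0^π (u')² dx = 25*π/2 + 225*π/2 + 0 = 125*π.
||u||_{H^1}^2 = (17*π) + (125*π) = 142*π.


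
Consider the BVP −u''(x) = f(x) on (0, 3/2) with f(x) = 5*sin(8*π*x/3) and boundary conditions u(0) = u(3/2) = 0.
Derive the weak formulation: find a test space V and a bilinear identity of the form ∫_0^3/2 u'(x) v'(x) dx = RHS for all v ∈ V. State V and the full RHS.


V = H^1_0(0, 3/2) (so v(0) = v(3/2) = 0); weak form: ∫_0^3/2 u'v' dx = ∫_0^3/2 (5*sin(8*π*x/3)) v dx for all v ∈ V.

Multiply both sides by a test function v and integrate from 0 to 3/2:
  ∫_0^3/2 −u''(x) v(x) dx = ∫_0^3/2 f(x) v(x) dx.
Integrate the LHS by parts once:
  ∫_0^3/2 −u'' v dx = −[u'(x) v(x)]_0^3/2 + ∫_0^3/2 u'(x) v'(x) dx.
Thus ∫_0^3/2 u'(x) v'(x) dx = ∫_0^3/2 f(x) v(x) dx + [u'(x) v(x)]_0^3/2.
Choose V so that boundary terms are either known or forced to vanish.
u is Dirichlet: u(0) = u(3/2) = 0. Let V = H^1_0(0, 3/2); then v(0) = v(3/2) = 0, and [u' v]_0^3/2 = 0.
Weak formulation: find u (satisfying any essential BC) such that ∫_0^3/2 u'(x) v'(x) dx = ∫_0^3/2 f v dx for all v ∈ V.
Substituting f(x) = 5*sin(8*π*x/3), the right-hand side is ∫_0^3/2 (5*sin(8*π*x/3)) v dx.


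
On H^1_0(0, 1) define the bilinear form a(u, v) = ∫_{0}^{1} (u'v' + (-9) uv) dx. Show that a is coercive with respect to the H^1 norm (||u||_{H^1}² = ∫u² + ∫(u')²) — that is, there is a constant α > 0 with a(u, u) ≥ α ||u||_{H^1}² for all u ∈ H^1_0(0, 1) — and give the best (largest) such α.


α = (-9 + π^2)/(1 + π^2)

Coercivity of a(·,·) on H^1_0(0, 1) means a(u, u) ≥ α ||u||_{H^1}² for every u ∈ H^1_0.
The interval has length L = 1, and Poincaré/coercivity depend only on L. Here a(u, u) = ∫(u')² + (-9)·∫u².
Here c = -9 < 0 with |c| < (π/L)² = π^2, so coercivity still holds. The condition a(u,u) ≥ α||u||_{H^1}² reads (1−α)∫(u')² ≥ (α−c)∫u². Any admissible α is ≤ 1 (rapidly oscillating u have ∫u²/∫(u')² → 0), and α = 1 would force 0 ≥ (1−c)∫u², impossible since c < 1; so 1−α > 0. By the sharp Poincaré inequality on H^1_0 of an interval of length L, ∫(u')² ≥ (π/L)²∫u² with equality for the first sine mode sin(π(x−x₀)/L) (x₀ the left endpoint), so the inequality holds for all u iff (1−α)(π/L)² ≥ α − c, i.e. α ≤ ((π/L)² + c)/((π/L)² + 1) = (1 + c(L/π)²)/(1 + (L/π)²). (Direct route, valid since c ≤ 0: Poincaré gives c∫u² ≥ c(L/π)²∫(u')², so a(u,u) ≥ (1 + c(L/π)²)∫(u')², while ||u||_{H^1}² ≤ (1 + (L/π)²)∫(u')²; dividing yields the same α.) With (π/L)² = π^2 and c = -9, the largest admissible constant is α = ((π/L)² + c)/((π/L)² + 1).
Simplifying, α = (-9 + π^2)/(1 + π^2).


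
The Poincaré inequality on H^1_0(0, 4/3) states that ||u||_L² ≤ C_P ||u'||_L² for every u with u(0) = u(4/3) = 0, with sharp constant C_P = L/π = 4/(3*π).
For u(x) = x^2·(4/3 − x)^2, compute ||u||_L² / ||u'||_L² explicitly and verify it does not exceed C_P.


||u||_L² / ||u'||_L² = 2*sqrt(3)/9 < C_P = 4/(3*π).

u(x) = x^2·(4/3 − x)^2, so u'(x) = 4*x*(3*x - 4)*(3*x - 2)/9.
u(x) = x^2·(4/3 − x)^2 vanishes at x = 0 and x = 4/3, so u ∈ H^1_0(0, 4/3). Differentiate via the product rule and integrate the resulting polynomials term by term.
  ∫_0^4/3 u² dx = ∫_0^4/3 (x^8 - 16*x^7/3 + 32*x^6/3 - 256*x^5/27 + 256*x^4/81) dx. Term by term:
    ∫_0^4/3 x^8 dx = 262144/177147;  ∫_0^4/3 -16*x^7/3 dx = -131072/19683;  ∫_0^4/3 32*x^6/3 dx = 524288/45927;
    ∫_0^4/3 -256*x^5/27 dx = -524288/59049;  ∫_0^4/3 256*x^4/81 dx = 262144/98415.
  Sum: 262144/177147 − 131072/19683 + 524288/45927 − 524288/59049 + 262144/98415 = 131072/6200145.
  ∫_0^4/3 (u')² dx = ∫_0^4/3 (16*x^6 - 64*x^5 + 832*x^4/9 - 512*x^3/9 + 1024*x^2/81) dx. Term by term:
    ∫_0^4/3 16*x^6 dx = 262144/15309;  ∫_0^4/3 -64*x^5 dx = -131072/2187;  ∫_0^4/3 832*x^4/9 dx = 851968/10935;
    ∫_0^4/3 -512*x^3/9 dx = -32768/729;  ∫_0^4/3 1024*x^2/81 dx = 65536/6561.
  Sum: 262144/15309 − 131072/2187 + 851968/10935 − 32768/729 + 65536/6561 = 32768/229635.
∫_0^4/3 u² dx = 131072/6200145, so ||u||_L² = 256*sqrt(210)/25515.
∫_0^4/3 (u')² dx = 32768/229635, so ||u'||_L² = 128*sqrt(70)/2835.
Ratio ||u||_L² / ||u'||_L² = 2*sqrt(3)/9.
Sharp Poincaré constant on H^1_0(0, 4/3) is C_P = L/π = 4/(3*π), achieved by sin(3*π/4·x).
A polynomial bump cannot attain the sharp Poincaré constant (only the first sine eigenfunction does), so the ratio is strictly less than C_P, consistent with ||u||_L² ≤ C_P ||u'||_L².


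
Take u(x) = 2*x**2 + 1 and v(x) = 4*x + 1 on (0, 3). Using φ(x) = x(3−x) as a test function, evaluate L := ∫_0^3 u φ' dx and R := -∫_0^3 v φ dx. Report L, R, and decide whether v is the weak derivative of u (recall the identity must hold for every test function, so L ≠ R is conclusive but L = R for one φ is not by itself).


LHS = -27, RHS = -63/2. No, v is not the weak derivative of u.

u(x) = 2*x**2 + 1, classical derivative u'(x) = 4*x.
φ(x) = x(3−x), so φ'(x) = 3 - 2*x.
Note φ(0) = φ(3) = 0, so the boundary term u·φ vanishes.
LHS = ∫_0^3 u(x) φ'(x) dx = ∫_0^3 (-4*x^3 + 6*x^2 - 2*x + 3) dx. Term by term:
  ∫_0^3 -4*x^3 dx = -81;  ∫_0^3 6*x^2 dx = 54;  ∫_0^3 -2*x dx = -9;
  ∫_0^3 3 dx = 9.
Sum: -81 + 54 − 9 + 9 = -27.
So LHS = -27.
∫_0^3 v(x) φ(x) dx = ∫_0^3 (-4*x^3 + 11*x^2 + 3*x) dx. Term by term:
  ∫_0^3 -4*x^3 dx = -81;  ∫_0^3 11*x^2 dx = 99;  ∫_0^3 3*x dx = 27/2.
Sum: -81 + 99 + 27/2 = 63/2.
So RHS = -∫_0^3 v(x) φ(x) dx = -63/2.
LHS − RHS = 9/2 ≠ 0, so the identity fails.
(For a valid weak derivative the identity must hold for EVERY test function, in particular this one. The failure shows v is NOT the weak derivative of u.)
Correct weak derivative would be u'(x) = 4*x.


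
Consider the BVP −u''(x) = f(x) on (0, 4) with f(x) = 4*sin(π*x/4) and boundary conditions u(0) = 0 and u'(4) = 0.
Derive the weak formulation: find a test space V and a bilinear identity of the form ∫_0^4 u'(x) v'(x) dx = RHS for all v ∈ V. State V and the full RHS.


V = {v ∈ H^1(0, 4) : v(0) = 0} (test functions vanish at x = 0 where u is specified); weak form: ∫_0^4 u'v' dx = ∫_0^4 (4*sin(π*x/4)) v dx for all v ∈ V.

Multiply both sides by a test function v and integrate from 0 to 4:
  ∫_0^4 −u''(x) v(x) dx = ∫_0^4 f(x) v(x) dx.
Integrate the LHS by parts once:
  ∫_0^4 −u'' v dx = −[u'(x) v(x)]_0^4 + ∫_0^4 u'(x) v'(x) dx.
Thus ∫_0^4 u'(x) v'(x) dx = ∫_0^4 f(x) v(x) dx + [u'(x) v(x)]_0^4.
Choose V so that boundary terms are either known or forced to vanish.
Mixed BC: u(0) = 0 (Dirichlet) and u'(4) = 0 (Neumann). Define V = {v ∈ H^1(0, 4) : v(0) = 0}. Then [u' v]_0^4 = u'(4)·v(4) − u'(0)·0 = 0.
Weak formulation: find u (satisfying any essential BC) such that ∫_0^4 u'(x) v'(x) dx = ∫_0^4 f v dx for all v ∈ V (Dirichlet at 0 absorbed into V; the Neumann datum at x = 4 is zero, so no boundary term remains).
Substituting f(x) = 4*sin(π*x/4), the right-hand side is ∫_0^4 (4*sin(π*x/4)) v dx.


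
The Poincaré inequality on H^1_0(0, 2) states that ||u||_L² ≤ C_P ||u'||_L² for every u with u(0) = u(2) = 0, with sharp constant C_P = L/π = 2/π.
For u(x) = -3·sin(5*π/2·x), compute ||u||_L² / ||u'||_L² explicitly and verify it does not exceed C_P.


||u||_L² / ||u'||_L² = 2/(5*π) < C_P = 2/π.

u(x) = -3·sin(5*π/2·x), so u'(x) = -15*π*cos(5*π*x/2)/2.
Writing u(x) = A·sin(kπx/L) with A = -3 and k = 5, use ∫_0^L sin²(kπx/L) dx = L/2 and ∫_0^L cos²(kπx/L) dx = L/2.
u² = 9·sin²(5*π/2·x) and (u')² = 225*π^2/4·cos²(5*π/2·x), and each of sin², cos² integrates to L/2 = 1 over (0, 2).
∫_0^2 u² dx = 9, so ||u||_L² = 3.
∫_0^2 (u')² dx = 225*π^2/4, so ||u'||_L² = 15*π/2.
Ratio ||u||_L² / ||u'||_L² = 2/(5*π).
Sharp Poincaré constant on H^1_0(0, 2) is C_P = L/π = 2/π, achieved by sin(π/2·x).
This is the k = 5 harmonic; the ratio L/(kπ) is strictly less than C_P = L/π, consistent with the sharp inequality ||u||_L² ≤ C_P ||u'||_L².


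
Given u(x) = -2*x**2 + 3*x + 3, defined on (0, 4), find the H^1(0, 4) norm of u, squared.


||u||_{H^1}^2 = 5288/15

The H^1 norm (squared) on an interval (0, L) is
  ||u||_{H^1}^2 = ∫_0^L u(x)^2 dx + ∫_0^L u'(x)^2 dx.
Compute u'(x) = 3 - 4*x.
Then u(x)^2 = 4*x**4 - 12*x**3 - 3*x**2 + 18*x + 9 and u'(x)^2 = 16*x**2 - 24*x + 9.
Integrate each monomial from 0 to 4 using ∫_0^4 c·x^n dx = c·4^(n+1)/(n+1):
  ∫_0^4 u(x)^2 dx = ∫_0^4 (4*x^4 - 12*x^3 - 3*x^2 + 18*x + 9) dx. Term by term:
    ∫_0^4 4*x^4 dx = 4096/5;  ∫_0^4 -12*x^3 dx = -768;  ∫_0^4 -3*x^2 dx = -64;
    ∫_0^4 18*x dx = 144;  ∫_0^4 9 dx = 36.
  Sum: 4096/5 − 768 − 64 + 144 + 36 = 836/5.
  ∫_0^4 u'(x)^2 dx = ∫_0^4 (16*x^2 - 24*x + 9) dx. Term by term:
    ∫_0^4 16*x^2 dx = 1024/3;  ∫_0^4 -24*x dx = -192;  ∫_0^4 9 dx = 36.
  Sum: 1024/3 − 192 + 36 = 556/3.
Adding: ||u||_{H^1}^2 = 836/5 + 556/3 = 5288/15.


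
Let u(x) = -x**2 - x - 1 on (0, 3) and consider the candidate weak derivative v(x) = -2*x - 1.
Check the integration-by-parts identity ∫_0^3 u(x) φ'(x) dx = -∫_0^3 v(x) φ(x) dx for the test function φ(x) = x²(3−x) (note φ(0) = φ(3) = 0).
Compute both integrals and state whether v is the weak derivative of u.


LHS = 621/20, RHS = 621/20. Yes, v = u' weakly.

u(x) = -x**2 - x - 1, classical derivative u'(x) = -2*x - 1.
φ(x) = x²(3−x), so φ'(x) = 3*x*(2 - x).
Note φ(0) = φ(3) = 0, so the boundary term u·φ vanishes.
LHS = ∫_0^3 u(x) φ'(x) dx = ∫_0^3 (3*x^4 - 3*x^3 - 3*x^2 - 6*x) dx. Term by term:
  ∫_0^3 3*x^4 dx = 729/5;  ∫_0^3 -3*x^3 dx = -243/4;  ∫_0^3 -3*x^2 dx = -27;
  ∫_0^3 -6*x dx = -27.
Sum: 729/5 − 243/4 − 27 − 27 = 621/20.
So LHS = 621/20.
∫_0^3 v(x) φ(x) dx = ∫_0^3 (2*x^4 - 5*x^3 - 3*x^2) dx. Term by term:
  ∫_0^3 2*x^4 dx = 486/5;  ∫_0^3 -5*x^3 dx = -405/4;  ∫_0^3 -3*x^2 dx = -27.
Sum: 486/5 − 405/4 − 27 = -621/20.
So RHS = -∫_0^3 v(x) φ(x) dx = 621/20.
LHS = RHS, so the identity holds for this test φ.
Moreover u is smooth here and v(x) = u'(x) = -2*x - 1 pointwise, so the identity holds for every test function. Hence v is the weak derivative of u.


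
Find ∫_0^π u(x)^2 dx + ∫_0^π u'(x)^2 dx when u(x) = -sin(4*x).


||u||_{H^1(0,π)}^2 = 17*π/2

u'(x) = -4*cos(4*x).
Expand u² and (u')² and integrate term by term on (0, π), using: for integers n ≥ 1, ∫_0^π sin²(nx) dx = ∫_0^π cos²(nx) dx = π/2; for n ≠ n', ∫_0^π sin(nx)sin(n'x) dx = ∫_0^π cos(nx)cos(n'x) dx = 0; and by product-to-sum, ∫_0^π sin(nx)cos(n'x) dx = ½∫_0^π [sin((n+n')x) + sin((n−n')x)] dx, which is 0 when n+n' is even and 2n/(n²−n'²) when n+n' is odd (it need not vanish on (0, π)).
  u² squared terms: (-1)²·∫sin(4x)² dx = 1·π/2 = π/2.
  So ∫_0^π u² dx = π/2.
  (u')² squared terms: (-4)²·∫cos(4x)² dx = 16·π/2 = 8*π.
  So ∫_0^π (u')² dx = 8*π.
||u||_{H^1}^2 = (π/2) + (8*π) = 17*π/2.


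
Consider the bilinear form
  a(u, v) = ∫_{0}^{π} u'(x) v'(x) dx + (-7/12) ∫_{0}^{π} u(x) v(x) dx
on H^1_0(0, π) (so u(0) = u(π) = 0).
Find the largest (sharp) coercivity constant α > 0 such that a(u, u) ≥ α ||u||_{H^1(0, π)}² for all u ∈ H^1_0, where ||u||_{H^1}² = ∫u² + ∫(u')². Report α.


α = 5/24

Coercivity of a(·,·) on H^1_0(0, π) means a(u, u) ≥ α ||u||_{H^1}² for every u ∈ H^1_0.
The interval has length L = π, and Poincaré/coercivity depend only on L. Here a(u, u) = ∫(u')² + (-7/12)·∫u².
Here c = -7/12 < 0 with |c| < (π/L)² = 1, so coercivity still holds. The condition a(u,u) ≥ α||u||_{H^1}² reads (1−α)∫(u')² ≥ (α−c)∫u². Any admissible α is ≤ 1 (rapidly oscillating u have ∫u²/∫(u')² → 0), and α = 1 would force 0 ≥ (1−c)∫u², impossible since c < 1; so 1−α > 0. By the sharp Poincaré inequality on H^1_0 of an interval of length L, ∫(u')² ≥ (π/L)²∫u² with equality for the first sine mode sin(π(x−x₀)/L) (x₀ the left endpoint), so the inequality holds for all u iff (1−α)(π/L)² ≥ α − c, i.e. α ≤ ((π/L)² + c)/((π/L)² + 1) = (1 + c(L/π)²)/(1 + (L/π)²). (Direct route, valid since c ≤ 0: Poincaré gives c∫u² ≥ c(L/π)²∫(u')², so a(u,u) ≥ (1 + c(L/π)²)∫(u')², while ||u||_{H^1}² ≤ (1 + (L/π)²)∫(u')²; dividing yields the same α.) With (π/L)² = 1 and c = -7/12, the largest admissible constant is α = ((π/L)² + c)/((π/L)² + 1).
Simplifying, α = 5/24.


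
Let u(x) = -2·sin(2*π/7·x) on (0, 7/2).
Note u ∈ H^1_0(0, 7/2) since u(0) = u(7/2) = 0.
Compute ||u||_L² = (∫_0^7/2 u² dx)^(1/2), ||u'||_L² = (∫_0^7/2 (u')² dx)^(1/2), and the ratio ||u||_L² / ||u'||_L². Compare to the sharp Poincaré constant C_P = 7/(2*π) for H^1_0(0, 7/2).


||u||_L² / ||u'||_L² = 7/(2*π) = C_P.

u(x) = -2·sin(2*π/7·x), so u'(x) = -4*π*cos(2*π*x/7)/7.
Writing u(x) = A·sin(kπx/L) with A = -2 and k = 1, use ∫_0^L sin²(kπx/L) dx = L/2 and ∫_0^L cos²(kπx/L) dx = L/2.
u² = 4·sin²(2*π/7·x) and (u')² = 16*π^2/49·cos²(2*π/7·x), and each of sin², cos² integrates to L/2 = 7/4 over (0, 7/2).
∫_0^7/2 u² dx = 7, so ||u||_L² = sqrt(7).
∫_0^7/2 (u')² dx = 4*π^2/7, so ||u'||_L² = 2*sqrt(7)*π/7.
Ratio ||u||_L² / ||u'||_L² = 7/(2*π).
Sharp Poincaré constant on H^1_0(0, 7/2) is C_P = L/π = 7/(2*π), achieved by sin(2*π/7·x).
This is the k = 1 eigenfunction (up to amplitude), so the ratio equals the sharp Poincaré constant exactly.


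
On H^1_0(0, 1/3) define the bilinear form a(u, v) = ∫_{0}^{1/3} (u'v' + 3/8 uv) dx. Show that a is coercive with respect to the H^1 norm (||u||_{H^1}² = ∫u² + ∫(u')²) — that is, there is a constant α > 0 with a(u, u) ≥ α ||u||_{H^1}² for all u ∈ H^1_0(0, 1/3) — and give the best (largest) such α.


α = 3*(1 + 24*π^2)/(8*(1 + 9*π^2))

Coercivity of a(·,·) on H^1_0(0, 1/3) means a(u, u) ≥ α ||u||_{H^1}² for every u ∈ H^1_0.
The interval has length L = 1/3, and Poincaré/coercivity depend only on L. Here a(u, u) = ∫(u')² + (3/8)·∫u².
Here 0 < c = 3/8 < 1. The condition a(u,u) ≥ α||u||_{H^1}² reads (1−α)∫(u')² ≥ (α−c)∫u². Any admissible α is ≤ 1 (rapidly oscillating u have ∫u²/∫(u')² → 0), and α = 1 would force 0 ≥ (1−c)∫u², impossible since c < 1; so 1−α > 0. By the sharp Poincaré inequality on H^1_0 of an interval of length L, ∫(u')² ≥ (π/L)²∫u² with equality for the first sine mode sin(π(x−x₀)/L) (x₀ the left endpoint), so the inequality holds for all u iff (1−α)(π/L)² ≥ α − c, i.e. α ≤ ((π/L)² + c)/((π/L)² + 1) = (1 + c(L/π)²)/(1 + (L/π)²). With (π/L)² = 9*π^2 and c = 3/8, the largest admissible constant is α = ((π/L)² + c)/((π/L)² + 1).
Simplifying, α = 3*(1 + 24*π^2)/(8*(1 + 9*π^2)).


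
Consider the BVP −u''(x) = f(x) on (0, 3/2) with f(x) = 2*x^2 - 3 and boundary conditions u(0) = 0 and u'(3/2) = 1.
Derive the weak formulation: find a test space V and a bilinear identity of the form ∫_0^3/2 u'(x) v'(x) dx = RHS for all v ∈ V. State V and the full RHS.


V = {v ∈ H^1(0, 3/2) : v(0) = 0} (test functions vanish at x = 0 where u is specified); weak form: ∫_0^3/2 u'v' dx = ∫_0^3/2 (2*x^2 - 3) v dx + v(3/2) for all v ∈ V.

Multiply both sides by a test function v and integrate from 0 to 3/2:
  ∫_0^3/2 −u''(x) v(x) dx = ∫_0^3/2 f(x) v(x) dx.
Integrate the LHS by parts once:
  ∫_0^3/2 −u'' v dx = −[u'(x) v(x)]_0^3/2 + ∫_0^3/2 u'(x) v'(x) dx.
Thus ∫_0^3/2 u'(x) v'(x) dx = ∫_0^3/2 f(x) v(x) dx + [u'(x) v(x)]_0^3/2.
Choose V so that boundary terms are either known or forced to vanish.
Mixed BC: u(0) = 0 (Dirichlet) and u'(3/2) = 1 (Neumann). Define V = {v ∈ H^1(0, 3/2) : v(0) = 0}. Then [u' v]_0^3/2 = u'(3/2)·v(3/2) − u'(0)·0 = v(3/2).
Weak formulation: find u (satisfying any essential BC) such that ∫_0^3/2 u'(x) v'(x) dx = ∫_0^3/2 f v dx + v(3/2) for all v ∈ V (Dirichlet at 0 absorbed into V; Neumann datum at x = 3/2 contributes the boundary term).
Substituting f(x) = 2*x^2 - 3, the right-hand side is ∫_0^3/2 (2*x^2 - 3) v dx + v(3/2).


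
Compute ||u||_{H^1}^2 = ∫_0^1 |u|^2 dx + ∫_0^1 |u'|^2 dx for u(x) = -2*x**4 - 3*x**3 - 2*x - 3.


||u||_{H^1}^2 = 6523/63

The H^1 norm (squared) on an interval (0, L) is
  ||u||_{H^1}^2 = ∫_0^L u(x)^2 dx + ∫_0^L u'(x)^2 dx.
Compute u'(x) = -8*x**3 - 9*x**2 - 2.
Then u(x)^2 = 4*x**8 + 12*x**7 + 9*x**6 + 8*x**5 + 24*x**4 + 18*x**3 + 4*x**2 + 12*x + 9 and u'(x)^2 = 64*x**6 + 144*x**5 + 81*x**4 + 32*x**3 + 36*x**2 + 4.
Integrate each monomial from 0 to 1 using ∫_0^1 c·x^n dx = c·1^(n+1)/(n+1):
  ∫_0^1 u(x)^2 dx = ∫_0^1 (4*x^8 + 12*x^7 + 9*x^6 + 8*x^5 + 24*x^4 + 18*x^3 + 4*x^2 + 12*x + 9) dx. Term by term:
    ∫_0^1 4*x^8 dx = 4/9;  ∫_0^1 12*x^7 dx = 3/2;  ∫_0^1 9*x^6 dx = 9/7;
    ∫_0^1 8*x^5 dx = 4/3;  ∫_0^1 24*x^4 dx = 24/5;  ∫_0^1 18*x^3 dx = 9/2;
    ∫_0^1 4*x^2 dx = 4/3;  ∫_0^1 12*x dx = 6;  ∫_0^1 9 dx = 9.
  Sum: 4/9 + 3/2 + 9/7 + 4/3 + 24/5 + 9/2 + 4/3 + 6 + 9 = 9512/315.
  ∫_0^1 u'(x)^2 dx = ∫_0^1 (64*x^6 + 144*x^5 + 81*x^4 + 32*x^3 + 36*x^2 + 4) dx. Term by term:
    ∫_0^1 64*x^6 dx = 64/7;  ∫_0^1 144*x^5 dx = 24;  ∫_0^1 81*x^4 dx = 81/5;
    ∫_0^1 32*x^3 dx = 8;  ∫_0^1 36*x^2 dx = 12;  ∫_0^1 4 dx = 4.
  Sum: 64/7 + 24 + 81/5 + 8 + 12 + 4 = 2567/35.
Adding: ||u||_{H^1}^2 = 9512/315 + 2567/35 = 6523/63.


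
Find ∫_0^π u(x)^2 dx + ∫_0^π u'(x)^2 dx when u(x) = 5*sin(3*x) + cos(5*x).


||u||_{H^1(0,π)}^2 = 138*π

u'(x) = -5*sin(5*x) + 15*cos(3*x).
Expand u² and (u')² and integrate term by term on (0, π), using: for integers n ≥ 1, ∫_0^π sin²(nx) dx = ∫_0^π cos²(nx) dx = π/2; for n ≠ n', ∫_0^π sin(nx)sin(n'x) dx = ∫_0^π cos(nx)cos(n'x) dx = 0; and by product-to-sum, ∫_0^π sin(nx)cos(n'x) dx = ½∫_0^π [sin((n+n')x) + sin((n−n')x)] dx, which is 0 when n+n' is even and 2n/(n²−n'²) when n+n' is odd (it need not vanish on (0, π)).
  u² squared terms: (5)²·∫sin(3x)² dx = 25·π/2 = 25*π/2;  (1)²·∫cos(5x)² dx = 1·π/2 = π/2.
  u² cross terms: 2·(5)·(1)·∫sin(3x)·cos(5x) dx = 10·(0) = 0.
  So ∫_0^π u² dx = 25*π/2 + π/2 + 0 = 13*π.
  (u')² squared terms: (-5)²·∫sin(5x)² dx = 25·π/2 = 25*π/2;  (15)²·∫cos(3x)² dx = 225·π/2 = 225*π/2.
  (u')² cross terms: 2·(-5)·(15)·∫sin(5x)·cos(3x) dx = -150·(0) = 0.
  So ∫_0^π (u')² dx = 25*π/2 + 225*π/2 + 0 = 125*π.
||u||_{H^1}^2 = (13*π) + (125*π) = 138*π.


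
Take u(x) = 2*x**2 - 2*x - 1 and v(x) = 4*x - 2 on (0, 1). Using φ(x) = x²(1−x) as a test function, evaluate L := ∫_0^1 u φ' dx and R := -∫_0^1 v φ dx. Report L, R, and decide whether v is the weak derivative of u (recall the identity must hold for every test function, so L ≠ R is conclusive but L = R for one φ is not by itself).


LHS = -1/30, RHS = -1/30. Yes, v = u' weakly.

u(x) = 2*x**2 - 2*x - 1, classical derivative u'(x) = 4*x - 2.
φ(x) = x²(1−x), so φ'(x) = x*(2 - 3*x).
Note φ(0) = φ(1) = 0, so the boundary term u·φ vanishes.
LHS = ∫_0^1 u(x) φ'(x) dx = ∫_0^1 (-6*x^4 + 10*x^3 - x^2 - 2*x) dx. Term by term:
  ∫_0^1 -6*x^4 dx = -6/5;  ∫_0^1 10*x^3 dx = 5/2;  ∫_0^1 -x^2 dx = -1/3;
  ∫_0^1 -2*x dx = -1.
Sum: -6/5 + 5/2 − 1/3 − 1 = -1/30.
So LHS = -1/30.
∫_0^1 v(x) φ(x) dx = ∫_0^1 (-4*x^4 + 6*x^3 - 2*x^2) dx. Term by term:
  ∫_0^1 -4*x^4 dx = -4/5;  ∫_0^1 6*x^3 dx = 3/2;  ∫_0^1 -2*x^2 dx = -2/3.
Sum: -4/5 + 3/2 − 2/3 = 1/30.
So RHS = -∫_0^1 v(x) φ(x) dx = -1/30.
LHS = RHS, so the identity holds for this test φ.
Moreover u is smooth here and v(x) = u'(x) = 4*x - 2 pointwise, so the identity holds for every test function. Hence v is the weak derivative of u.


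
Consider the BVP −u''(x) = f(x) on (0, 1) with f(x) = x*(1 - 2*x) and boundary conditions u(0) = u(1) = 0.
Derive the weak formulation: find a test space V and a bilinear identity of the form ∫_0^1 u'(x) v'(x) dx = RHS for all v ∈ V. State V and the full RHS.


V = H^1_0(0, 1) (so v(0) = v(1) = 0); weak form: ∫_0^1 u'v' dx = ∫_0^1 (x*(1 - 2*x)) v dx for all v ∈ V.

Multiply both sides by a test function v and integrate from 0 to 1:
  ∫_0^1 −u''(x) v(x) dx = ∫_0^1 f(x) v(x) dx.
Integrate the LHS by parts once:
  ∫_0^1 −u'' v dx = −[u'(x) v(x)]_0^1 + ∫_0^1 u'(x) v'(x) dx.
Thus ∫_0^1 u'(x) v'(x) dx = ∫_0^1 f(x) v(x) dx + [u'(x) v(x)]_0^1.
Choose V so that boundary terms are either known or forced to vanish.
u is Dirichlet: u(0) = u(1) = 0. Let V = H^1_0(0, 1); then v(0) = v(1) = 0, and [u' v]_0^1 = 0.
Weak formulation: find u (satisfying any essential BC) such that ∫_0^1 u'(x) v'(x) dx = ∫_0^1 f v dx for all v ∈ V.
Substituting f(x) = x*(1 - 2*x), the right-hand side is ∫_0^1 (x*(1 - 2*x)) v dx.


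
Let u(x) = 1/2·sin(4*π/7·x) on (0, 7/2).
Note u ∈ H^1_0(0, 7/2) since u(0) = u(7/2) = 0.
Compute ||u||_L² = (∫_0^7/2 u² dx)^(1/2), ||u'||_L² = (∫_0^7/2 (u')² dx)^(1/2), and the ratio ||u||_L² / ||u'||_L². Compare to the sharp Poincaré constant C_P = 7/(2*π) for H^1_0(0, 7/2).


||u||_L² / ||u'||_L² = 7/(4*π) < C_P = 7/(2*π).

u(x) = 1/2·sin(4*π/7·x), so u'(x) = 2*π*cos(4*π*x/7)/7.
Writing u(x) = A·sin(kπx/L) with A = 1/2 and k = 2, use ∫_0^L sin²(kπx/L) dx = L/2 and ∫_0^L cos²(kπx/L) dx = L/2.
u² = 1/4·sin²(4*π/7·x) and (u')² = 4*π^2/49·cos²(4*π/7·x), and each of sin², cos² integrates to L/2 = 7/4 over (0, 7/2).
∫_0^7/2 u² dx = 7/16, so ||u||_L² = sqrt(7)/4.
∫_0^7/2 (u')² dx = π^2/7, so ||u'||_L² = sqrt(7)*π/7.
Ratio ||u||_L² / ||u'||_L² = 7/(4*π).
Sharp Poincaré constant on H^1_0(0, 7/2) is C_P = L/π = 7/(2*π), achieved by sin(2*π/7·x).
This is the k = 2 harmonic; the ratio L/(kπ) is strictly less than C_P = L/π, consistent with the sharp inequality ||u||_L² ≤ C_P ||u'||_L².


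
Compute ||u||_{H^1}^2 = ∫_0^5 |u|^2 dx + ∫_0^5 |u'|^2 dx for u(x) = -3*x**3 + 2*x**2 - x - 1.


||u||_{H^1}^2 = 4887145/42

The H^1 norm (squared) on an interval (0, L) is
  ||u||_{H^1}^2 = ∫_0^L u(x)^2 dx + ∫_0^L u'(x)^2 dx.
Compute u'(x) = -9*x**2 + 4*x - 1.
Then u(x)^2 = 9*x**6 - 12*x**5 + 10*x**4 + 2*x**3 - 3*x**2 + 2*x + 1 and u'(x)^2 = 81*x**4 - 72*x**3 + 34*x**2 - 8*x + 1.
Integrate each monomial from 0 to 5 using ∫_0^5 c·x^n dx = c·5^(n+1)/(n+1):
  ∫_0^5 u(x)^2 dx = ∫_0^5 (9*x^6 - 12*x^5 + 10*x^4 + 2*x^3 - 3*x^2 + 2*x + 1) dx. Term by term:
    ∫_0^5 9*x^6 dx = 703125/7;  ∫_0^5 -12*x^5 dx = -31250;  ∫_0^5 10*x^4 dx = 6250;
    ∫_0^5 2*x^3 dx = 625/2;  ∫_0^5 -3*x^2 dx = -125;  ∫_0^5 2*x dx = 25;
    ∫_0^5 1 dx = 5.
  Sum: 703125/7 − 31250 + 6250 + 625/2 − 125 + 25 + 5 = 1059295/14.
  ∫_0^5 u'(x)^2 dx = ∫_0^5 (81*x^4 - 72*x^3 + 34*x^2 - 8*x + 1) dx. Term by term:
    ∫_0^5 81*x^4 dx = 50625;  ∫_0^5 -72*x^3 dx = -11250;  ∫_0^5 34*x^2 dx = 4250/3;
    ∫_0^5 -8*x dx = -100;  ∫_0^5 1 dx = 5.
  Sum: 50625 − 11250 + 4250/3 − 100 + 5 = 122090/3.
Adding: ||u||_{H^1}^2 = 1059295/14 + 122090/3 = 4887145/42.


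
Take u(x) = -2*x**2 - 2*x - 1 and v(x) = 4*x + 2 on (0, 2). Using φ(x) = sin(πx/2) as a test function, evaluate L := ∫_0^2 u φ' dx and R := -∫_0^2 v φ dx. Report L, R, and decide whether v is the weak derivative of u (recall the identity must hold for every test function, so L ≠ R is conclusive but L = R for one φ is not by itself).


LHS = 24/π, RHS = -24/π. No, v is not the weak derivative of u.

u(x) = -2*x**2 - 2*x - 1, classical derivative u'(x) = -4*x - 2.
φ(x) = sin(πx/2), so φ'(x) = π*cos(π*x/2)/2.
Note φ(0) = φ(2) = 0, so the boundary term u·φ vanishes.
LHS = ∫_0^2 u(x) φ'(x) dx = ∫_0^2 (-π*x^2*cos(π*x/2) - π*x*cos(π*x/2) - π*cos(π*x/2)/2) dx. Term by term:
  ∫_0^2 -π*cos(π*x/2)/2 dx = 0;  ∫_0^2 -π*x*cos(π*x/2) dx = 8/π;  ∫_0^2 -π*x^2*cos(π*x/2) dx = 16/π.
Sum: 0 + 8/π + 16/π = 24/π.
So LHS = 24/π.
∫_0^2 v(x) φ(x) dx = ∫_0^2 (4*x*sin(π*x/2) + 2*sin(π*x/2)) dx. Term by term:
  ∫_0^2 2*sin(π*x/2) dx = 8/π;  ∫_0^2 4*x*sin(π*x/2) dx = 16/π.
Sum: 8/π + 16/π = 24/π.
So RHS = -∫_0^2 v(x) φ(x) dx = -24/π.
LHS − RHS = 48/π ≠ 0, so the identity fails.
(For a valid weak derivative the identity must hold for EVERY test function, in particular this one. The failure shows v is NOT the weak derivative of u.)
Correct weak derivative would be u'(x) = -4*x - 2.
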